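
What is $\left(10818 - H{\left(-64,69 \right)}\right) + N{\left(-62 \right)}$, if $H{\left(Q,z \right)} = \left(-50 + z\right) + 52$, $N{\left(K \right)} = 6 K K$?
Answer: $33811$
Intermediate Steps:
$N{\left(K \right)} = 6 K^{2}$
$H{\left(Q,z \right)} = 2 + z$
$\left(10818 - H{\left(-64,69 \right)}\right) + N{\left(-62 \right)} = \left(10818 - \left(2 + 69\right)\right) + 6 \left(-62\right)^{2} = \left(10818 - 71\right) + 6 \cdot 3844 = \left(10818 - 71\right) + 23064 = 10747 + 23064 = 33811$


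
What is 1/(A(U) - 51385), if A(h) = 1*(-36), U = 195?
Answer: -1/51421 ≈ -1.9447e-5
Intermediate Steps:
A(h) = -36
1/(A(U) - 51385) = 1/(-36 - 51385) = 1/(-51421) = -1/51421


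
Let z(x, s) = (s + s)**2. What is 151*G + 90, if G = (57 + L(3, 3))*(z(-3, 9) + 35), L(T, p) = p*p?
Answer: 3577884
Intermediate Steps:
L(T, p) = p**2
z(x, s) = 4*s**2 (z(x, s) = (2*s)**2 = 4*s**2)
G = 23694 (G = (57 + 3**2)*(4*9**2 + 35) = (57 + 9)*(4*81 + 35) = 66*(324 + 35) = 66*359 = 23694)
151*G + 90 = 151*23694 + 90 = 3577794 + 90 = 3577884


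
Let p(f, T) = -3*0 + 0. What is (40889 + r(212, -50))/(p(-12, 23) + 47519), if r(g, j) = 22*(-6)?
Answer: 40757/47519 ≈ 0.85770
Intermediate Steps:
r(g, j) = -132
p(f, T) = 0 (p(f, T) = 0 + 0 = 0)
(40889 + r(212, -50))/(p(-12, 23) + 47519) = (40889 - 132)/(0 + 47519) = 40757/47519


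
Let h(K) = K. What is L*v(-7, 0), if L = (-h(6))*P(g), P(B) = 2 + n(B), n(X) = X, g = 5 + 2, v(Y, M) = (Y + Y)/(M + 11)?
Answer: 756/11 ≈ 68.727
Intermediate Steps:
v(Y, M) = 2*Y/(11 + M) (v(Y, M) = (2*Y)/(11 + M) = 2*Y/(11 + M))
g = 7
P(B) = 2 + B
L = -54 (L = (-1*6)*(2 + 7) = -6*9 = -54)
L*v(-7, 0) = -108*(-7)/(11 + 0) = -108*(-7)/11 = -54*(-14/11) = 756/11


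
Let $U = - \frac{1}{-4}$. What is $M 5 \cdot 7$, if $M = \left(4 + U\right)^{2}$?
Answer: $\frac{10115}{16} \approx 632.19$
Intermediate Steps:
$U = \frac{1}{4}$ ($U = \left(-1\right) \left(- \frac{1}{4}\right) = \frac{1}{4} \approx 0.25$)
$M = \frac{289}{16}$ ($M = \left(4 + \frac{1}{4}\right)^{2} = \left(\frac{17}{4}\right)^{2} = \frac{289}{16} \approx 18.063$)
$M 5 \cdot 7 = \frac{289}{16} \cdot 5 \cdot 7 = \frac{1445}{16} \cdot 7 = \frac{10115}{16}$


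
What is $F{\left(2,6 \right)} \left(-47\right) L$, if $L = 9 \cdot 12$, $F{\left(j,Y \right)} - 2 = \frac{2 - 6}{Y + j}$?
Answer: $-7614$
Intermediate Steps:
$F{\left(j,Y \right)} = 2 - \frac{4}{Y + j}$ ($F{\left(j,Y \right)} = 2 + \frac{2 - 6}{Y + j} = 2 - \frac{4}{Y + j}$)
$L = 108$
$F{\left(2,6 \right)} \left(-47\right) L = \frac{2 \left(-2 + 6 + 2\right)}{6 + 2} \left(-47\right) 108 = 2 \cdot \frac{1}{8} \cdot 6 \left(-47\right) 108 = \frac{3}{2} \left(-47\right) 108 = \left(- \frac{141}{2}\right) 108 = -7614$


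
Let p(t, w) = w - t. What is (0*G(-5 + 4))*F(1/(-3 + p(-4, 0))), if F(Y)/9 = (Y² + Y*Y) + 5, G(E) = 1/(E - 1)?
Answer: 0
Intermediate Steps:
G(E) = 1/(-1 + E)
F(Y) = 45 + 18*Y² (F(Y) = 9*((Y² + Y*Y) + 5) = 9*((Y² + Y²) + 5) = 9*(2*Y² + 5) = 9*(5 + 2*Y²) = 45 + 18*Y²)
(0*G(-5 + 4))*F(1/(-3 + p(-4, 0))) = (0/(-1 + (-5 + 4)))*(45 + 18*(1/(-3 + (0 - 1*(-4))))²) = (0/(-1 - 1))*(45 + 18*(1/(-3 + (0 + 4)))²) = (0/(-2))*(45 + 18*(1/(-3 + 4))²) = (0*(-½))*(45 + 18*(1/1)²) = 0*(45 + 18*1²) = 0*(45 + 18*1) = 0*(45 + 18) = 0*63 = 0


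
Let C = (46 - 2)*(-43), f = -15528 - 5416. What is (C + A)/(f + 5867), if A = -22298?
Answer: 24190/15077 ≈ 1.6044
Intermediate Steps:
f = -20944
C = -1892 (C = 44*(-43) = -1892)
(C + A)/(f + 5867) = (-1892 - 22298)/(-20944 + 5867) = -24190/(-15077) = -24190*(-1/15077) = 24190/15077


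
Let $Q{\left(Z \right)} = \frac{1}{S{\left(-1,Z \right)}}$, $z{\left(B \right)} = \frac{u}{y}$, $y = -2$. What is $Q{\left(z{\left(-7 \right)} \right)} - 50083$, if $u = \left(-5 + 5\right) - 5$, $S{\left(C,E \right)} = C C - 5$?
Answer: $- \frac{200333}{4} \approx -50083.0$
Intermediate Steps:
$S{\left(C,E \right)} = -5 + C^{2}$ ($S{\left(C,E \right)} = C^{2} - 5 = -5 + C^{2}$)
$u = -5$ ($u = 0 - 5 = -5$)
$z{\left(B \right)} = \frac{5}{2}$ ($z{\left(B \right)} = - \frac{5}{-2} = \left(-5\right) \left(- \frac{1}{2}\right) = \frac{5}{2}$)
$Q{\left(Z \right)} = - \frac{1}{4}$ ($Q{\left(Z \right)} = \frac{1}{-5 + \left(-1\right)^{2}} = \frac{1}{-5 + 1} = \frac{1}{-4} = - \frac{1}{4}$)
$Q{\left(z{\left(-7 \right)} \right)} - 50083 = - \frac{1}{4} - 50083 = - \frac{200333}{4}$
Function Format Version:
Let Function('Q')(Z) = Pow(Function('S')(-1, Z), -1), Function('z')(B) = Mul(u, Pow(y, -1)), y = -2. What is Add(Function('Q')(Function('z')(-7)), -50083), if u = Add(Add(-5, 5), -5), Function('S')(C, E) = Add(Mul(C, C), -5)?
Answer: Rational(-200333, 4) ≈ -50083.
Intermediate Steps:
Function('S')(C, E) = Add(-5, Pow(C, 2)) (Function('S')(C, E) = Add(Pow(C, 2), -5) = Add(-5, Pow(C, 2)))
u = -5 (u = Add(0, -5) = -5)
Function('z')(B) = Rational(5, 2) (Function('z')(B) = Mul(-5, Pow(-2, -1)) = Mul(-5, Rational(-1, 2)) = Rational(5, 2))
Function('Q')(Z) = Rational(-1, 4) (Function('Q')(Z) = Pow(Add(-5, Pow(-1, 2)), -1) = Pow(Add(-5, 1), -1) = Pow(-4, -1) = Rational(-1, 4))
Add(Function('Q')(Function('z')(-7)), -50083) = Add(Rational(-1, 4), -50083) = Rational(-200333, 4)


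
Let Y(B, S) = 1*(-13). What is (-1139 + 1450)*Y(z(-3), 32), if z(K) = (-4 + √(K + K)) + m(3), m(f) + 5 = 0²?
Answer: -4043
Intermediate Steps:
m(f) = -5 (m(f) = -5 + 0² = -5 + 0 = -5)
z(K) = -9 + √2*√K (z(K) = (-4 + √(K + K)) - 5 = (-4 + √(2*K)) - 5 = (-4 + √2*√K) - 5 = -9 + √2*√K)
Y(B, S) = -13
(-1139 + 1450)*Y(z(-3), 32) = (-1139 + 1450)*(-13) = 311*(-13) = -4043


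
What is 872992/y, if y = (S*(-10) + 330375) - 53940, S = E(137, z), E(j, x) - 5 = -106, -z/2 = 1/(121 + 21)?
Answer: 872992/277445 ≈ 3.1465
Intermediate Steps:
z = -1/71 (z = -2/(121 + 21) = -2/142 = -2*1/142 = -1/71 ≈ -0.014085)
E(j, x) = -101 (E(j, x) = 5 - 106 = -101)
S = -101
y = 277445 (y = (-101*(-10) + 330375) - 53940 = (1010 + 330375) - 53940 = 331385 - 53940 = 277445)
872992/y = 872992/277445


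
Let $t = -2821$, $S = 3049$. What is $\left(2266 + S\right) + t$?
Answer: $2494$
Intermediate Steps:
$\left(2266 + S\right) + t = \left(2266 + 3049\right) - 2821 = 5315 - 2821 = 2494$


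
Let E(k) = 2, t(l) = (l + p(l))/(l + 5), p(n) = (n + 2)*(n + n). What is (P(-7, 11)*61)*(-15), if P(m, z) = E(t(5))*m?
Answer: 12810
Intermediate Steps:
p(n) = 2*n*(2 + n) (p(n) = (2 + n)*(2*n) = 2*n*(2 + n))
t(l) = (l + 2*l*(2 + l))/(5 + l) (t(l) = (l + 2*l*(2 + l))/(l + 5) = (l + 2*l*(2 + l))/(5 + l))
P(m, z) = 2*m
(P(-7, 11)*61)*(-15) = ((2*(-7))*61)*(-15) = -14*61*(-15) = -854*(-15) = 12810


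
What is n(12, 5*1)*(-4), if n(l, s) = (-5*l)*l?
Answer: 2880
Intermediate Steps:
n(l, s) = -5*l**2
n(12, 5*1)*(-4) = -5*12**2*(-4) = -5*144*(-4) = -720*(-4) = 2880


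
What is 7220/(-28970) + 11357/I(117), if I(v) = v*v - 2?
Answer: 23019215/39651239 ≈ 0.58054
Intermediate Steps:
I(v) = -2 + v² (I(v) = v² - 2 = -2 + v²)
7220/(-28970) + 11357/I(117) = 7220/(-28970) + 11357/(-2 + 117²) = 7220*(-1/28970) + 11357/(-2 + 13689) = -722/2897 + 11357/13687 = 23019215/39651239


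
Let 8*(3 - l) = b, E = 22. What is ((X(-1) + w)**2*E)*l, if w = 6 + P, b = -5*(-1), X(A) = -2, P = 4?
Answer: 3344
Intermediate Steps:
b = 5
w = 10 (w = 6 + 4 = 10)
l = 19/8 (l = 3 - 1/8*5 = 3 - 5/8 = 19/8 ≈ 2.3750)
((X(-1) + w)**2*E)*l = ((-2 + 10)**2*22)*(19/8) = (8**2*22)*(19/8) = (64*22)*(19/8) = 1408*(19/8) = 3344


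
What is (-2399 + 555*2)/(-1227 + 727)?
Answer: 1289/500 ≈ 2.5780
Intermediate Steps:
(-2399 + 555*2)/(-1227 + 727) = (-2399 + 1110)/(-500) = -1289*(-1/500) = 1289/500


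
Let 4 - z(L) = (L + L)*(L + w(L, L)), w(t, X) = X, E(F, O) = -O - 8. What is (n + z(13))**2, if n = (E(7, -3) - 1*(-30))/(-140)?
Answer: 354230041/784 ≈ 4.5182e+5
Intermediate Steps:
E(F, O) = -8 - O
z(L) = 4 - 4*L**2 (z(L) = 4 - (L + L)*(L + L) = 4 - 2*L*2*L = 4 - 4*L**2)
n = -5/28 (n = ((-8 - 1*(-3)) - 1*(-30))/(-140) = ((-8 + 3) + 30)*(-1/140) = (-5 + 30)*(-1/140) = 25*(-1/140) = -5/28 ≈ -0.17857)
(n + z(13))**2 = (-5/28 + (4 - 4*13**2))**2 = (-5/28 + (4 - 4*169))**2 = (-5/28 + (4 - 676))**2 = (-5/28 - 672)**2 = (-18821/28)**2 = 354230041/784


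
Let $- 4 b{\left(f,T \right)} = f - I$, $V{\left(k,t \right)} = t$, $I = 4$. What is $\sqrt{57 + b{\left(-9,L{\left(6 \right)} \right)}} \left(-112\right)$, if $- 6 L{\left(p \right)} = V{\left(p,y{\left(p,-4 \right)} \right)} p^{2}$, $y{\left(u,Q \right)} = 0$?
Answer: $- 56 \sqrt{241} \approx -869.35$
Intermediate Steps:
$L{\left(p \right)} = 0$ ($L{\left(p \right)} = - \frac{0 p^{2}}{6} = \left(- \frac{1}{6}\right) 0 = 0$)
$b{\left(f,T \right)} = 1 - \frac{f}{4}$ ($b{\left(f,T \right)} = - \frac{f - 4}{4} = - \frac{-4 + f}{4} = 1 - \frac{f}{4}$)
$\sqrt{57 + b{\left(-9,L{\left(6 \right)} \right)}} \left(-112\right) = \sqrt{57 + \left(1 - - \frac{9}{4}\right)} \left(-112\right) = \sqrt{57 + \left(1 + \frac{9}{4}\right)} \left(-112\right) = \sqrt{57 + \frac{13}{4}} \left(-112\right) = \sqrt{\frac{241}{4}} \left(-112\right) = \frac{\sqrt{241}}{2} \left(-112\right) = - 56 \sqrt{241}$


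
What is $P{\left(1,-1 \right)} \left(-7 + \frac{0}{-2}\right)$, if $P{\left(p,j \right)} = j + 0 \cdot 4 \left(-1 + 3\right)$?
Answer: $7$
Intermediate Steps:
$P{\left(p,j \right)} = j$ ($P{\left(p,j \right)} = j + 0 \cdot 2 = j + 0 = j$)
$P{\left(1,-1 \right)} \left(-7 + \frac{0}{-2}\right) = - (-7 + \frac{0}{-2}) = - (-7 + 0 \left(- \frac{1}{2}\right)) = - (-7 + 0) = \left(-1\right) \left(-7\right) = 7$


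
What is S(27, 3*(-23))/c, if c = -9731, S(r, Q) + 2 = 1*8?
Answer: -6/9731 ≈ -0.00061659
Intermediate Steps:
S(r, Q) = 6 (S(r, Q) = -2 + 1*8 = -2 + 8 = 6)
S(27, 3*(-23))/c = 6/(-9731) = 6*(-1/9731) = -6/9731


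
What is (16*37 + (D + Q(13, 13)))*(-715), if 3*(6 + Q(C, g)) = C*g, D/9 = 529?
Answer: -11590150/3 ≈ -3.8634e+6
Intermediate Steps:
D = 4761 (D = 9*529 = 4761)
Q(C, g) = -6 + C*g/3 (Q(C, g) = -6 + (C*g)/3 = -6 + C*g/3)
(16*37 + (D + Q(13, 13)))*(-715) = (16*37 + (4761 + (-6 + (⅓)*13*13)))*(-715) = (592 + (4761 + (-6 + 169/3)))*(-715) = (592 + (4761 + 151/3))*(-715) = (592 + 14434/3)*(-715) = (16210/3)*(-715) = -11590150/3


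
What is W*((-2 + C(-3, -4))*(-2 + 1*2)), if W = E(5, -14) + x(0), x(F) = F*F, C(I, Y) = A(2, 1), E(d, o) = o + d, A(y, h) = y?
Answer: 0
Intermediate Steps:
E(d, o) = d + o
C(I, Y) = 2
x(F) = F²
W = -9 (W = (5 - 14) + 0² = -9 + 0 = -9)
W*((-2 + C(-3, -4))*(-2 + 1*2)) = -9*(-2 + 2)*(-2 + 1*2) = -0*(-2 + 2) = -0*0 = -9*0 = 0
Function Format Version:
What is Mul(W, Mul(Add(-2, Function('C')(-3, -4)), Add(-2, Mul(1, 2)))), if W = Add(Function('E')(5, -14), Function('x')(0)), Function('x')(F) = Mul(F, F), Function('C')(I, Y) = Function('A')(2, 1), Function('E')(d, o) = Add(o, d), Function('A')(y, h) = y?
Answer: 0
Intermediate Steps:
Function('E')(d, o) = Add(d, o)
Function('C')(I, Y) = 2
Function('x')(F) = Pow(F, 2)
W = -9 (W = Add(Add(5, -14), Pow(0, 2)) = Add(-9, 0) = -9)
Mul(W, Mul(Add(-2, Function('C')(-3, -4)), Add(-2, Mul(1, 2)))) = Mul(-9, Mul(Add(-2, 2), Add(-2, Mul(1, 2)))) = Mul(-9, Mul(0, Add(-2, 2))) = Mul(-9, Mul(0, 0)) = Mul(-9, 0) = 0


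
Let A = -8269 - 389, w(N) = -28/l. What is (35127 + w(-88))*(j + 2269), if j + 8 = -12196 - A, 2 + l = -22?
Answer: -269152013/6 ≈ -4.4859e+7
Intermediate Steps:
l = -24 (l = -2 - 22 = -24)
w(N) = 7/6 (w(N) = -28/(-24) = -28*(-1/24) = 7/6)
A = -8658
j = -3546 (j = -8 + (-12196 - 1*(-8658)) = -8 + (-12196 + 8658) = -8 - 3538 = -3546)
(35127 + w(-88))*(j + 2269) = (35127 + 7/6)*(-3546 + 2269) = (210769/6)*(-1277) = -269152013/6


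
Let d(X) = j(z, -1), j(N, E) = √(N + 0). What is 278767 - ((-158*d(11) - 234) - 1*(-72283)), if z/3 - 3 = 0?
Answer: 207192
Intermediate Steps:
z = 9 (z = 9 + 3*0 = 9 + 0 = 9)
j(N, E) = √N
d(X) = 3 (d(X) = √9 = 3)
278767 - ((-158*d(11) - 234) - 1*(-72283)) = 278767 - ((-158*3 - 234) - 1*(-72283)) = 278767 - ((-474 - 234) + 72283) = 278767 - (-708 + 72283) = 278767 - 1*71575 = 278767 - 71575 = 207192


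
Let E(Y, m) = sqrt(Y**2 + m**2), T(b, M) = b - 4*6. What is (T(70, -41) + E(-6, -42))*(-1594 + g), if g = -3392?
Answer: -229356 - 149580*sqrt(2) ≈ -4.4089e+5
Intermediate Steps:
T(b, M) = -24 + b (T(b, M) = b - 24 = -24 + b)
(T(70, -41) + E(-6, -42))*(-1594 + g) = ((-24 + 70) + sqrt((-6)**2 + (-42)**2))*(-1594 - 3392) = (46 + sqrt(36 + 1764))*(-4986) = (46 + sqrt(1800))*(-4986) = (46 + 30*sqrt(2))*(-4986) = -229356 - 149580*sqrt(2)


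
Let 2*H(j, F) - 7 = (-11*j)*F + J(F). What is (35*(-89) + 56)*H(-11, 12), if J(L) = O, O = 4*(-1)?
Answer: -4450845/2 ≈ -2.2254e+6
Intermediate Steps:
O = -4
J(L) = -4
H(j, F) = 3/2 - 11*F*j/2 (H(j, F) = 7/2 + ((-11*j)*F - 4)/2 = 7/2 + (-11*F*j - 4)/2 = 7/2 + (-4 - 11*F*j)/2 = 7/2 + (-2 - 11*F*j/2) = 3/2 - 11*F*j/2)
(35*(-89) + 56)*H(-11, 12) = (35*(-89) + 56)*(3/2 - 11/2*12*(-11)) = (-3115 + 56)*(3/2 + 726) = -3059*1455/2 = -4450845/2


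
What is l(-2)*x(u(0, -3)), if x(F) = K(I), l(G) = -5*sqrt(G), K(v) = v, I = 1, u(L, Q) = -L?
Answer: -5*I*sqrt(2) ≈ -7.0711*I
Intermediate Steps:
x(F) = 1
l(-2)*x(u(0, -3)) = -5*I*sqrt(2)*1 = -5*I*sqrt(2)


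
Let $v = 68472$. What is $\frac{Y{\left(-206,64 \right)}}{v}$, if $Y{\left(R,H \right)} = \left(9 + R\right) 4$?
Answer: $- \frac{197}{17118} \approx -0.011508$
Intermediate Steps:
$Y{\left(R,H \right)} = 36 + 4 R$
$\frac{Y{\left(-206,64 \right)}}{v} = \frac{36 + 4 \left(-206\right)}{68472} = \left(36 - 824\right) \frac{1}{68472} = \left(-788\right) \frac{1}{68472} = - \frac{197}{17118}$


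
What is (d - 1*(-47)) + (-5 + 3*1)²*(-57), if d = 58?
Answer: -123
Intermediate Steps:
(d - 1*(-47)) + (-5 + 3*1)²*(-57) = (58 - 1*(-47)) + (-5 + 3*1)²*(-57) = (58 + 47) + (-5 + 3)²*(-57) = 105 + (-2)²*(-57) = 105 + 4*(-57) = 105 - 228 = -123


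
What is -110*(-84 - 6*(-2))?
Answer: 7920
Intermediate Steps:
-110*(-84 - 6*(-2)) = -110*(-84 + 12) = -110*(-72) = 7920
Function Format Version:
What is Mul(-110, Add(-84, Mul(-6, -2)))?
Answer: 7920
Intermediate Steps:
Mul(-110, Add(-84, Mul(-6, -2))) = Mul(-110, Add(-84, 12)) = Mul(-110, -72) = 7920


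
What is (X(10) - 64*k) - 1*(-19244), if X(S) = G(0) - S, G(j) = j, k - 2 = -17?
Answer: 20194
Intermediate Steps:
k = -15 (k = 2 - 17 = -15)
X(S) = -S (X(S) = 0 - S = -S)
(X(10) - 64*k) - 1*(-19244) = (-1*10 - 64*(-15)) - 1*(-19244) = (-10 + 960) + 19244 = 950 + 19244 = 20194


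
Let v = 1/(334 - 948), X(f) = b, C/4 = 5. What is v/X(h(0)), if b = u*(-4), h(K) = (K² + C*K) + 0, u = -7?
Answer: -1/17192 ≈ -5.8167e-5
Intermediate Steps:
C = 20 (C = 4*5 = 20)
h(K) = K² + 20*K (h(K) = (K² + 20*K) + 0 = K² + 20*K)
b = 28 (b = -7*(-4) = 28)
X(f) = 28
v = -1/614 (v = 1/(-614) = -1/614 ≈ -0.0016287)
v/X(h(0)) = -1/614/28 = -1/614*1/28 = -1/17192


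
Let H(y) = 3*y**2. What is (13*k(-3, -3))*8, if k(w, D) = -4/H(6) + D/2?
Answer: -4316/27 ≈ -159.85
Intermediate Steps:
k(w, D) = -1/27 + D/2 (k(w, D) = -4/(3*6**2) + D/2 = -4/(3*36) + D*(1/2) = -4/108 + D/2 = -4*1/108 + D/2 = -1/27 + D/2)
(13*k(-3, -3))*8 = (13*(-1/27 + (1/2)*(-3)))*8 = (13*(-1/27 - 3/2))*8 = (13*(-83/54))*8 = -1079/54*8 = -4316/27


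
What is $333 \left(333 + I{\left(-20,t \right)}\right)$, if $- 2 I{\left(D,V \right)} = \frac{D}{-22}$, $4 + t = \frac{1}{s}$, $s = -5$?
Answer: $\frac{1218114}{11} \approx 1.1074 \cdot 10^{5}$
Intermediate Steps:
$t = - \frac{21}{5}$ ($t = -4 + \frac{1}{-5} = -4 - \frac{1}{5} = - \frac{21}{5} \approx -4.2$)
$I{\left(D,V \right)} = \frac{D}{44}$ ($I{\left(D,V \right)} = - \frac{D \frac{1}{-22}}{2} = - \frac{D \left(- \frac{1}{22}\right)}{2} = - \frac{\left(- \frac{1}{22}\right) D}{2} = \frac{D}{44}$)
$333 \left(333 + I{\left(-20,t \right)}\right) = 333 \left(333 + \frac{1}{44} \left(-20\right)\right) = 333 \left(333 - \frac{5}{11}\right) = 333 \cdot \frac{3658}{11} = \frac{1218114}{11}$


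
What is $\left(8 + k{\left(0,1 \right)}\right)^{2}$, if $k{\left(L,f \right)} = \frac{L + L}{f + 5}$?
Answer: $64$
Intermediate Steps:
$k{\left(L,f \right)} = \frac{2 L}{5 + f}$
$\left(8 + k{\left(0,1 \right)}\right)^{2} = \left(8 + 2 \cdot 0 \frac{1}{5 + 1}\right)^{2} = \left(8 + 2 \cdot 0 \cdot \frac{1}{6}\right)^{2} = \left(8 + 0\right)^{2} = 8^{2} = 64$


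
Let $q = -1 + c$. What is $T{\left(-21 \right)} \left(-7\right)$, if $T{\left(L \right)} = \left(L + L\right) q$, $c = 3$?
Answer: $588$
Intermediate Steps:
$q = 2$ ($q = -1 + 3 = 2$)
$T{\left(L \right)} = 4 L$ ($T{\left(L \right)} = \left(L + L\right) 2 = 2 L 2 = 4 L$)
$T{\left(-21 \right)} \left(-7\right) = 4 \left(-21\right) \left(-7\right) = \left(-84\right) \left(-7\right) = 588$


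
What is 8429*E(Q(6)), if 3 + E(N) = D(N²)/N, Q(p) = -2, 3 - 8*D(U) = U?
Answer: -396163/16 ≈ -24760.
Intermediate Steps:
D(U) = 3/8 - U/8
E(N) = -3 + (3/8 - N²/8)/N
8429*E(Q(6)) = 8429*(-3 - ⅛*(-2) + (3/8)/(-2)) = 8429*(-3 + ¼ + (3/8)*(-½)) = 8429*(-3 + ¼ - 3/16) = 8429*(-47/16) = -396163/16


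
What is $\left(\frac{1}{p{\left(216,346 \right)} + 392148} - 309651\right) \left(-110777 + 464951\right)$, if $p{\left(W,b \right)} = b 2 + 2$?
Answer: $- \frac{21541556531835267}{196421} \approx -1.0967 \cdot 10^{11}$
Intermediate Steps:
$p{\left(W,b \right)} = 2 + 2 b$ ($p{\left(W,b \right)} = 2 b + 2 = 2 + 2 b$)
$\left(\frac{1}{p{\left(216,346 \right)} + 392148} - 309651\right) \left(-110777 + 464951\right) = \left(\frac{1}{\left(2 + 2 \cdot 346\right) + 392148} - 309651\right) \left(-110777 + 464951\right) = \left(\frac{1}{\left(2 + 692\right) + 392148} - 309651\right) 354174 = \left(\frac{1}{694 + 392148} - 309651\right) 354174 = \left(\frac{1}{392842} - 309651\right) 354174 = \left(- \frac{121643918141}{392842}\right) 354174 = - \frac{21541556531835267}{196421}$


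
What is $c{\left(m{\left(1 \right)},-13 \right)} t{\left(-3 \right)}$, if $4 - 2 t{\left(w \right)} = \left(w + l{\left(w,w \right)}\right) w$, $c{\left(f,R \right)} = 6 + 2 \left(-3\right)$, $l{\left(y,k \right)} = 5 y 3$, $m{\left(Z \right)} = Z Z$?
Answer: $0$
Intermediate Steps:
$m{\left(Z \right)} = Z^{2}$
$l{\left(y,k \right)} = 15 y$
$c{\left(f,R \right)} = 0$ ($c{\left(f,R \right)} = 6 - 6 = 0$)
$t{\left(w \right)} = 2 - 8 w^{2}$ ($t{\left(w \right)} = 2 - \frac{\left(w + 15 w\right) w}{2} = 2 - \frac{16 w w}{2} = 2 - \frac{16 w^{2}}{2} = 2 - 8 w^{2}$)
$c{\left(m{\left(1 \right)},-13 \right)} t{\left(-3 \right)} = 0 \left(2 - 8 \left(-3\right)^{2}\right) = 0 \left(2 - 72\right) = 0 \left(-70\right) = 0$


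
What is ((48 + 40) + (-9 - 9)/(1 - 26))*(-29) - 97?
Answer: -66747/25 ≈ -2669.9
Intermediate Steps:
((48 + 40) + (-9 - 9)/(1 - 26))*(-29) - 97 = (88 - 18/(-25))*(-29) - 97 = (88 - 18*(-1/25))*(-29) - 97 = (88 + 18/25)*(-29) - 97 = (2218/25)*(-29) - 97 = -64322/25 - 97 = -66747/25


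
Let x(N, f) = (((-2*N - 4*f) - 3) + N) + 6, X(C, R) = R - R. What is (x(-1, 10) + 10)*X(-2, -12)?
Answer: 0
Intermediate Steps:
X(C, R) = 0
x(N, f) = 3 - N - 4*f (x(N, f) = (((-4*f - 2*N) - 3) + N) + 6 = ((-3 - 4*f - 2*N) + N) + 6 = (-3 - N - 4*f) + 6 = 3 - N - 4*f)
(x(-1, 10) + 10)*X(-2, -12) = ((3 - 1*(-1) - 4*10) + 10)*0 = ((3 + 1 - 40) + 10)*0 = (-36 + 10)*0 = -26*0 = 0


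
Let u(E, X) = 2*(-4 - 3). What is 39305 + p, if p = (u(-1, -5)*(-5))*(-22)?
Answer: 37765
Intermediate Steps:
u(E, X) = -14 (u(E, X) = 2*(-7) = -14)
p = -1540 (p = -14*(-5)*(-22) = 70*(-22) = -1540)
39305 + p = 39305 - 1540 = 37765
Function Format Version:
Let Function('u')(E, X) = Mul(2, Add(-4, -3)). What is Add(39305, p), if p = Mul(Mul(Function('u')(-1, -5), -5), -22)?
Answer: 37765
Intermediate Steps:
Function('u')(E, X) = -14 (Function('u')(E, X) = Mul(2, -7) = -14)
p = -1540 (p = Mul(Mul(-14, -5), -22) = Mul(70, -22) = -1540)
Add(39305, p) = Add(39305, -1540) = 37765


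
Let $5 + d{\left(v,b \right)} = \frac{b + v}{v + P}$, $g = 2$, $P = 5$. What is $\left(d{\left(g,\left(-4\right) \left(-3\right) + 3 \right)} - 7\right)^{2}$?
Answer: $\frac{4489}{49} \approx 91.612$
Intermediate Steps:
$d{\left(v,b \right)} = -5 + \frac{b + v}{5 + v}$ ($d{\left(v,b \right)} = -5 + \frac{b + v}{v + 5} = -5 + \frac{b + v}{5 + v}$)
$\left(d{\left(g,\left(-4\right) \left(-3\right) + 3 \right)} - 7\right)^{2} = \left(\frac{-25 + \left(\left(-4\right) \left(-3\right) + 3\right) - 8}{5 + 2} - 7\right)^{2} = \left(\frac{-25 + \left(12 + 3\right) - 8}{7} - 7\right)^{2} = \left(\frac{-25 + 15 - 8}{7} - 7\right)^{2} = \left(\frac{1}{7} \left(-18\right) - 7\right)^{2} = \left(- \frac{18}{7} - 7\right)^{2} = \left(- \frac{67}{7}\right)^{2} = \frac{4489}{49}$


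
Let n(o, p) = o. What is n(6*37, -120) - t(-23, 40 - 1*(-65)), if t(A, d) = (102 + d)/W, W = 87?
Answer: 6369/29 ≈ 219.62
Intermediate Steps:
t(A, d) = 34/29 + d/87 (t(A, d) = (102 + d)/87 = (102 + d)*(1/87) = 34/29 + d/87)
n(6*37, -120) - t(-23, 40 - 1*(-65)) = 6*37 - (34/29 + (40 - 1*(-65))/87) = 222 - (34/29 + (40 + 65)/87) = 222 - (34/29 + (1/87)*105) = 222 - (34/29 + 35/29) = 222 - 1*69/29 = 222 - 69/29 = 6369/29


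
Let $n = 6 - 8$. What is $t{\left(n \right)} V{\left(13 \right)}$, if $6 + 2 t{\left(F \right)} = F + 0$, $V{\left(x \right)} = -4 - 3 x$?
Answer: $172$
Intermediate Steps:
$n = -2$ ($n = 6 - 8 = -2$)
$t{\left(F \right)} = -3 + \frac{F}{2}$ ($t{\left(F \right)} = -3 + \frac{F + 0}{2} = -3 + \frac{F}{2}$)
$t{\left(n \right)} V{\left(13 \right)} = \left(-3 + \frac{1}{2} \left(-2\right)\right) \left(-4 - 39\right) = \left(-3 - 1\right) \left(-4 - 39\right) = \left(-4\right) \left(-43\right) = 172$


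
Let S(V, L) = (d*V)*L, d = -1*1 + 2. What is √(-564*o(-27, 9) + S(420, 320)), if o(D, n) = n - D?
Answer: 4*√7131 ≈ 337.78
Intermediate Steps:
d = 1 (d = -1 + 2 = 1)
S(V, L) = L*V (S(V, L) = (1*V)*L = V*L = L*V)
√(-564*o(-27, 9) + S(420, 320)) = √(-564*(9 - 1*(-27)) + 320*420) = √(-564*(9 + 27) + 134400) = √(-564*36 + 134400) = √(-20304 + 134400) = √114096 = 4*√7131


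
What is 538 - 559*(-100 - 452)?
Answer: 309106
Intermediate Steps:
538 - 559*(-100 - 452) = 538 - 559*(-552) = 538 + 308568 = 309106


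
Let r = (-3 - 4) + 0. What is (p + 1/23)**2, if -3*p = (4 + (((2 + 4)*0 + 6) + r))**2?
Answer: 4624/529 ≈ 8.7410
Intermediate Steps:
r = -7 (r = -7 + 0 = -7)
p = -3 (p = -(4 + (((2 + 4)*0 + 6) - 7))**2/3 = -(4 + ((6*0 + 6) - 7))**2/3 = -(4 + ((0 + 6) - 7))**2/3 = -(4 + (6 - 7))**2/3 = -(4 - 1)**2/3 = -1/3*3**2 = -1/3*9 = -3)
(p + 1/23)**2 = (-3 + 1/23)**2 = (-68/23)**2 = 4624/529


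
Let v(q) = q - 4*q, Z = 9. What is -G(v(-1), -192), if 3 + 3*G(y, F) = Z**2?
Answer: -26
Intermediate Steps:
v(q) = -3*q
G(y, F) = 26 (G(y, F) = -1 + (1/3)*9**2 = -1 + (1/3)*81 = -1 + 27 = 26)
-G(v(-1), -192) = -1*26 = -26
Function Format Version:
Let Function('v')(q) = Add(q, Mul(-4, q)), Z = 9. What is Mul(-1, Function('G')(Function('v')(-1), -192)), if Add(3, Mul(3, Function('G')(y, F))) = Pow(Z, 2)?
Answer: -26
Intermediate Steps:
Function('v')(q) = Mul(-3, q)
Function('G')(y, F) = 26 (Function('G')(y, F) = Add(-1, Mul(Rational(1, 3), Pow(9, 2))) = Add(-1, Mul(Rational(1, 3), 81)) = Add(-1, 27) = 26)
Mul(-1, Function('G')(Function('v')(-1), -192)) = Mul(-1, 26) = -26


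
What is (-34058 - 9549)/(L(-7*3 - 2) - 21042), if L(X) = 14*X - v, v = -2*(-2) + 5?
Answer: 43607/21373 ≈ 2.0403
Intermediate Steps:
v = 9 (v = 4 + 5 = 9)
L(X) = -9 + 14*X (L(X) = 14*X - 1*9 = 14*X - 9 = -9 + 14*X)
(-34058 - 9549)/(L(-7*3 - 2) - 21042) = (-34058 - 9549)/((-9 + 14*(-7*3 - 2)) - 21042) = -43607/((-9 + 14*(-21 - 2)) - 21042) = -43607/((-9 + 14*(-23)) - 21042) = -43607/((-9 - 322) - 21042) = -43607/(-331 - 21042) = -43607/(-21373) = -43607*(-1/21373) = 43607/21373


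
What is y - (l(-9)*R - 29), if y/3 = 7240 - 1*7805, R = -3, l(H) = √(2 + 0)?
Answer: -1666 + 3*√2 ≈ -1661.8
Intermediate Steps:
l(H) = √2
y = -1695 (y = 3*(7240 - 1*7805) = 3*(7240 - 7805) = 3*(-565) = -1695)
y - (l(-9)*R - 29) = -1695 - (√2*(-3) - 29) = -1695 - (-3*√2 - 29) = -1695 - (-29 - 3*√2) = -1695 + (29 + 3*√2) = -1666 + 3*√2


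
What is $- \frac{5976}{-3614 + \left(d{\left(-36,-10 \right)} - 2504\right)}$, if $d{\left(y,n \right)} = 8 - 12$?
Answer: $\frac{2988}{3061} \approx 0.97615$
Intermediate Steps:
$d{\left(y,n \right)} = -4$ ($d{\left(y,n \right)} = 8 - 12 = -4$)
$- \frac{5976}{-3614 + \left(d{\left(-36,-10 \right)} - 2504\right)} = - \frac{5976}{-3614 - 2508} = - \frac{5976}{-6122} = \left(-5976\right) \left(- \frac{1}{6122}\right) = \frac{2988}{3061}$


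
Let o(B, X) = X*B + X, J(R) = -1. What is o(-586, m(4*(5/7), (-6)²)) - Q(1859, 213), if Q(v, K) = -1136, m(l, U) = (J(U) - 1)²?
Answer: -1204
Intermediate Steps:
m(l, U) = 4 (m(l, U) = (-1 - 1)² = (-2)² = 4)
o(B, X) = X + B*X (o(B, X) = B*X + X = X + B*X)
o(-586, m(4*(5/7), (-6)²)) - Q(1859, 213) = 4*(1 - 586) - 1*(-1136) = 4*(-585) + 1136 = -2340 + 1136 = -1204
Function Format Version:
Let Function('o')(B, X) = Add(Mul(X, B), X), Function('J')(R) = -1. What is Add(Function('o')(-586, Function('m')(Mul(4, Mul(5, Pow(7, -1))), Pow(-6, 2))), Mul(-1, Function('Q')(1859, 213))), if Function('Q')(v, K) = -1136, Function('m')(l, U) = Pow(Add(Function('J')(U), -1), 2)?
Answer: -1204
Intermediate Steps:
Function('m')(l, U) = 4 (Function('m')(l, U) = Pow(Add(-1, -1), 2) = Pow(-2, 2) = 4)
Function('o')(B, X) = Add(X, Mul(B, X)) (Function('o')(B, X) = Add(Mul(B, X), X) = Add(X, Mul(B, X)))
Add(Function('o')(-586, Function('m')(Mul(4, Mul(5, Pow(7, -1))), Pow(-6, 2))), Mul(-1, Function('Q')(1859, 213))) = Add(Mul(4, Add(1, -586)), Mul(-1, -1136)) = Add(Mul(4, -585), 1136) = Add(-2340, 1136) = -1204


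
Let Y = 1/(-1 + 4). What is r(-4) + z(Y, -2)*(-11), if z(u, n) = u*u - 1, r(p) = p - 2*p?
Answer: 124/9 ≈ 13.778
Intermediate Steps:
r(p) = -p
Y = ⅓ (Y = 1/3 = ⅓ ≈ 0.33333)
z(u, n) = -1 + u² (z(u, n) = u² - 1 = -1 + u²)
r(-4) + z(Y, -2)*(-11) = -1*(-4) + (-1 + (⅓)²)*(-11) = 4 + (-1 + ⅑)*(-11) = 4 - 8/9*(-11) = 4 + 88/9 = 124/9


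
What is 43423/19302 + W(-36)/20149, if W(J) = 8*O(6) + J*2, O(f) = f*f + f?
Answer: 880025755/388915998 ≈ 2.2628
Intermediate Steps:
O(f) = f + f² (O(f) = f² + f = f + f²)
W(J) = 336 + 2*J (W(J) = 8*(6*(1 + 6)) + J*2 = 8*(6*7) + 2*J = 8*42 + 2*J = 336 + 2*J)
43423/19302 + W(-36)/20149 = 43423/19302 + (336 + 2*(-36))/20149 = 43423*(1/19302) + (336 - 72)*(1/20149) = 43423/19302 + 264*(1/20149) = 43423/19302 + 264/20149 = 880025755/388915998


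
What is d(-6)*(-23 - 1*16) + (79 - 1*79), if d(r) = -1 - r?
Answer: -195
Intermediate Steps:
d(-6)*(-23 - 1*16) + (79 - 1*79) = (-1 - 1*(-6))*(-23 - 1*16) + (79 - 1*79) = (-1 + 6)*(-23 - 16) + (79 - 79) = 5*(-39) + 0 = -195 + 0 = -195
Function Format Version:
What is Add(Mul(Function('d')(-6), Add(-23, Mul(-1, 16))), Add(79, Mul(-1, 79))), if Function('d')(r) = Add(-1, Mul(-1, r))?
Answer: -195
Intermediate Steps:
Add(Mul(Function('d')(-6), Add(-23, Mul(-1, 16))), Add(79, Mul(-1, 79))) = Add(Mul(Add(-1, Mul(-1, -6)), Add(-23, Mul(-1, 16))), Add(79, Mul(-1, 79))) = Add(Mul(Add(-1, 6), Add(-23, -16)), Add(79, -79)) = Add(Mul(5, -39), 0) = Add(-195, 0) = -195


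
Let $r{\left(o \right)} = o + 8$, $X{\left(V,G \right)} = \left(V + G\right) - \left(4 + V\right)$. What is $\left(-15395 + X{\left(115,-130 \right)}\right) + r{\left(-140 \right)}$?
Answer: $-15661$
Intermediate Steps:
$X{\left(V,G \right)} = -4 + G$ ($X{\left(V,G \right)} = \left(G + V\right) - \left(4 + V\right) = -4 + G$)
$r{\left(o \right)} = 8 + o$
$\left(-15395 + X{\left(115,-130 \right)}\right) + r{\left(-140 \right)} = \left(-15395 - 134\right) + \left(8 - 140\right) = \left(-15395 - 134\right) - 132 = -15529 - 132 = -15661$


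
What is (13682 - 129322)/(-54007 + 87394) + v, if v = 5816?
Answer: 194063152/33387 ≈ 5812.5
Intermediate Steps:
(13682 - 129322)/(-54007 + 87394) + v = (13682 - 129322)/(-54007 + 87394) + 5816 = -115640/33387 + 5816 = 194063152/33387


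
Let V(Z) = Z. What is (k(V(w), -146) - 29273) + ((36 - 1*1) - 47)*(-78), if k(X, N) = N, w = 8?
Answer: -28483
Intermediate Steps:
(k(V(w), -146) - 29273) + ((36 - 1*1) - 47)*(-78) = (-146 - 29273) + ((36 - 1*1) - 47)*(-78) = -29419 + ((36 - 1) - 47)*(-78) = -29419 + (35 - 47)*(-78) = -29419 - 12*(-78) = -29419 + 936 = -28483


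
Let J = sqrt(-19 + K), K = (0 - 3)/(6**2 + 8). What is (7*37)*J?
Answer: 259*I*sqrt(9229)/22 ≈ 1131.0*I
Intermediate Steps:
K = -3/44 (K = -3/(36 + 8) = -3/44 ≈ -0.068182)
J = I*sqrt(9229)/22 (J = sqrt(-19 - 3/44) = sqrt(-839/44) = I*sqrt(9229)/22 ≈ 4.3667*I)
(7*37)*J = (7*37)*(I*sqrt(9229)/22) = 259*(I*sqrt(9229)/22) = 259*I*sqrt(9229)/22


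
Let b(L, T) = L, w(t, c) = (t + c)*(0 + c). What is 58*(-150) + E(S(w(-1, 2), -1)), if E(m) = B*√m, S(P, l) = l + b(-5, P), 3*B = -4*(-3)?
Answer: -8700 + 4*I*√6 ≈ -8700.0 + 9.798*I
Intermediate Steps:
B = 4 (B = (-4*(-3))/3 = (⅓)*12 = 4)
w(t, c) = c*(c + t) (w(t, c) = (c + t)*c = c*(c + t))
S(P, l) = -5 + l (S(P, l) = l - 5 = -5 + l)
E(m) = 4*√m
58*(-150) + E(S(w(-1, 2), -1)) = 58*(-150) + 4*√(-5 - 1) = -8700 + 4*√(-6) = -8700 + 4*(I*√6) = -8700 + 4*I*√6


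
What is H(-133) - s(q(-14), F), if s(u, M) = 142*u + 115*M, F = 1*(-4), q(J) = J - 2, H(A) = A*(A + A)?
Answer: 38110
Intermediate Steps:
H(A) = 2*A² (H(A) = A*(2*A) = 2*A²)
q(J) = -2 + J
F = -4
s(u, M) = 115*M + 142*u
H(-133) - s(q(-14), F) = 2*(-133)² - (115*(-4) + 142*(-2 - 14)) = 2*17689 - (-460 + 142*(-16)) = 35378 - (-460 - 2272) = 35378 - 1*(-2732) = 35378 + 2732 = 38110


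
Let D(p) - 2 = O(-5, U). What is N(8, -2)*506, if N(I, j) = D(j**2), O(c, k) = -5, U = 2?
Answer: -1518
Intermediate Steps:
D(p) = -3 (D(p) = 2 - 5 = -3)
N(I, j) = -3
N(8, -2)*506 = -3*506 = -1518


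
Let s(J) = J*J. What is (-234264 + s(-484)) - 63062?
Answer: -63070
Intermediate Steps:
s(J) = J²
(-234264 + s(-484)) - 63062 = (-234264 + (-484)²) - 63062 = (-234264 + 234256) - 63062 = -8 - 63062 = -63070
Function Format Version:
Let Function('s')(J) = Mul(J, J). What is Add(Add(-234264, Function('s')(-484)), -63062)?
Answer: -63070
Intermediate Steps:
Function('s')(J) = Pow(J, 2)
Add(Add(-234264, Function('s')(-484)), -63062) = Add(Add(-234264, Pow(-484, 2)), -63062) = Add(Add(-234264, 234256), -63062) = Add(-8, -63062) = -63070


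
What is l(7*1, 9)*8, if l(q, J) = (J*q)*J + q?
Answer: 4592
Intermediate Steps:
l(q, J) = q + q*J**2 (l(q, J) = q*J**2 + q = q + q*J**2)
l(7*1, 9)*8 = ((7*1)*(1 + 9**2))*8 = (7*(1 + 81))*8 = (7*82)*8 = 574*8 = 4592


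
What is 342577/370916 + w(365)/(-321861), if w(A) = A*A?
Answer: 60846891697/119383394676 ≈ 0.50968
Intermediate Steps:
w(A) = A**2
342577/370916 + w(365)/(-321861) = 342577/370916 + 365**2/(-321861) = 342577*(1/370916) + 133225*(-1/321861) = 342577/370916 - 133225/321861 = 60846891697/119383394676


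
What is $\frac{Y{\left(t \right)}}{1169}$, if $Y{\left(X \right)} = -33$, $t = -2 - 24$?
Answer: $- \frac{33}{1169} \approx -0.028229$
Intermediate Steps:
$t = -26$
$\frac{Y{\left(t \right)}}{1169} = - \frac{33}{1169}$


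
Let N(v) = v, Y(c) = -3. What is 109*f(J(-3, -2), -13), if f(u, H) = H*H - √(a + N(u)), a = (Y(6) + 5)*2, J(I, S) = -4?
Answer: 18421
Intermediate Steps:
a = 4 (a = (-3 + 5)*2 = 2*2 = 4)
f(u, H) = H² - √(4 + u) (f(u, H) = H*H - √(4 + u) = H² - √(4 + u))
109*f(J(-3, -2), -13) = 109*((-13)² - √(4 - 4)) = 109*(169 - √0) = 109*(169 - 1*0) = 109*(169 + 0) = 109*169 = 18421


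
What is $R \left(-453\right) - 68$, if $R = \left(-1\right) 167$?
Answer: $75583$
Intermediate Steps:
$R = -167$
$R \left(-453\right) - 68 = \left(-167\right) \left(-453\right) - 68 = 75651 - 68 = 75583$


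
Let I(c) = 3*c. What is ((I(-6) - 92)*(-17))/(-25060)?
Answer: -187/2506 ≈ -0.074621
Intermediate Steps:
((I(-6) - 92)*(-17))/(-25060) = ((3*(-6) - 92)*(-17))/(-25060) = ((-18 - 92)*(-17))*(-1/25060) = -110*(-17)*(-1/25060) = 1870*(-1/25060) = -187/2506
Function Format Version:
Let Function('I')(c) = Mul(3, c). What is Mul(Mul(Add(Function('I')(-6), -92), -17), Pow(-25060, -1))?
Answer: Rational(-187, 2506) ≈ -0.074621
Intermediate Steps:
Mul(Mul(Add(Function('I')(-6), -92), -17), Pow(-25060, -1)) = Mul(Mul(Add(Mul(3, -6), -92), -17), Pow(-25060, -1)) = Mul(Mul(Add(-18, -92), -17), Rational(-1, 25060)) = Mul(Mul(-110, -17), Rational(-1, 25060)) = Mul(1870, Rational(-1, 25060)) = Rational(-187, 2506)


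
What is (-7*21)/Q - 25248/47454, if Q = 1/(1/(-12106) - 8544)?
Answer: 120254306961247/95746354 ≈ 1.2560e+6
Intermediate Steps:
Q = -12106/103433665 (Q = 1/(-1/12106 - 8544) = 1/(-103433665/12106) = -12106/103433665 ≈ -0.00011704)
(-7*21)/Q - 25248/47454 = (-7*21)/(-12106/103433665) - 25248/47454 = -147*(-103433665/12106) - 25248*1/47454 = 15204748755/12106 - 4208/7909 = 120254306961247/95746354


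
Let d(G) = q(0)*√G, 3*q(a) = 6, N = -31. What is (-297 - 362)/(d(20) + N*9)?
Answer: 183861/77761 + 2636*√5/77761 ≈ 2.4402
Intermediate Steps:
q(a) = 2 (q(a) = (⅓)*6 = 2)
d(G) = 2*√G
(-297 - 362)/(d(20) + N*9) = (-297 - 362)/(2*√20 - 31*9) = -659/(2*(2*√5) - 279) = -659/(4*√5 - 279) = -659/(-279 + 4*√5)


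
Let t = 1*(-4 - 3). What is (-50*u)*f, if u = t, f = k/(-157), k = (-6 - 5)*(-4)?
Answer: -15400/157 ≈ -98.089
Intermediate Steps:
k = 44 (k = -11*(-4) = 44)
f = -44/157 (f = 44/(-157) = 44*(-1/157) = -44/157 ≈ -0.28025)
t = -7 (t = 1*(-7) = -7)
u = -7
(-50*u)*f = -50*(-7)*(-44/157) = 350*(-44/157) = -15400/157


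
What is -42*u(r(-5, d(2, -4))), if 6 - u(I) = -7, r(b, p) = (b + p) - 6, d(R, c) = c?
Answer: -546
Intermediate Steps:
r(b, p) = -6 + b + p
u(I) = 13 (u(I) = 6 - 1*(-7) = 6 + 7 = 13)
-42*u(r(-5, d(2, -4))) = -42*13 = -546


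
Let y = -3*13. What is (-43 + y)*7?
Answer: -574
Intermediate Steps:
y = -39
(-43 + y)*7 = (-43 - 39)*7 = -82*7 = -574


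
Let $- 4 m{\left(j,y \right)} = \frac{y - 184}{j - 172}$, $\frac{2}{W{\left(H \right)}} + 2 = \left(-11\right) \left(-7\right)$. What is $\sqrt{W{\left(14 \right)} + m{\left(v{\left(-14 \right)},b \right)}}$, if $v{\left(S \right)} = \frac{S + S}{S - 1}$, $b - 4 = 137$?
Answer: $\frac{i \sqrt{53513526}}{38280} \approx 0.1911 i$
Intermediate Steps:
$b = 141$ ($b = 4 + 137 = 141$)
$W{\left(H \right)} = \frac{2}{75}$ ($W{\left(H \right)} = \frac{2}{-2 - -77} = \frac{2}{-2 + 77} = \frac{2}{75}$)
$v{\left(S \right)} = \frac{2 S}{-1 + S}$
$m{\left(j,y \right)} = - \frac{-184 + y}{4 \left(-172 + j\right)}$ ($m{\left(j,y \right)} = - \frac{\left(y - 184\right) \frac{1}{j - 172}}{4} = - \frac{\left(-184 + y\right) \frac{1}{-172 + j}}{4} = - \frac{\frac{1}{-172 + j} \left(-184 + y\right)}{4} = - \frac{-184 + y}{4 \left(-172 + j\right)}$)
$\sqrt{W{\left(14 \right)} + m{\left(v{\left(-14 \right)},b \right)}} = \sqrt{\frac{2}{75} + \frac{184 - 141}{4 \left(-172 + 2 \left(-14\right) \frac{1}{-1 - 14}\right)}} = \sqrt{\frac{2}{75} + \frac{184 - 141}{4 \left(-172 + 2 \left(-14\right) \frac{1}{-15}\right)}} = \sqrt{\frac{2}{75} + \frac{1}{4} \frac{1}{-172 + 2 \left(-14\right) \left(- \frac{1}{15}\right)} 43} = \sqrt{\frac{2}{75} + \frac{1}{4} \frac{1}{-172 + \frac{28}{15}} \cdot 43} = \sqrt{\frac{2}{75} + \frac{1}{4} \frac{1}{- \frac{2552}{15}} \cdot 43} = \sqrt{\frac{2}{75} + \frac{1}{4} \left(- \frac{15}{2552}\right) 43} = \sqrt{\frac{2}{75} - \frac{645}{10208}} = \sqrt{- \frac{27959}{765600}} = \frac{i \sqrt{53513526}}{38280}$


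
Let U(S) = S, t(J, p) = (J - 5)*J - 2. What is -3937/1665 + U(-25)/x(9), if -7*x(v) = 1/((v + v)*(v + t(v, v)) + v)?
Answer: 228142688/1665 ≈ 1.3702e+5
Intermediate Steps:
t(J, p) = -2 + J*(-5 + J) (t(J, p) = (-5 + J)*J - 2 = J*(-5 + J) - 2 = -2 + J*(-5 + J))
x(v) = -1/(7*(v + 2*v*(-2 + v² - 4*v))) (x(v) = -1/(7*((v + v)*(v + (-2 + v² - 5*v)) + v)) = -1/(7*((2*v)*(-2 + v² - 4*v) + v)) = -1/(7*(2*v*(-2 + v² - 4*v) + v)) = -1/(7*(v + 2*v*(-2 + v² - 4*v))))
-3937/1665 + U(-25)/x(9) = -3937/1665 - 25/((⅐)/(9*(3 - 2*9² + 8*9))) = -3937*1/1665 - 25/((⅐)*(⅑)/(3 - 2*81 + 72)) = -3937/1665 - 25/((⅐)*(⅑)/(3 - 162 + 72)) = -3937/1665 - 25/((⅐)*(⅑)/(-87)) = -3937/1665 - 25/((⅐)*(⅑)*(-1/87)) = -3937/1665 - 25/(-1/5481) = -3937/1665 - 25*(-5481) = -3937/1665 + 137025 = 228142688/1665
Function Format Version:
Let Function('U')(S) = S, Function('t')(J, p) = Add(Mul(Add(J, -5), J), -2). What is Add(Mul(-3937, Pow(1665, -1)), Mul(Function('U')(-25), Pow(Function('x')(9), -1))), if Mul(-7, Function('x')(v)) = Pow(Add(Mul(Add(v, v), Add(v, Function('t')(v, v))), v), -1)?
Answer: Rational(228142688, 1665) ≈ 1.3702e+5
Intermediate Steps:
Function('t')(J, p) = Add(-2, Mul(J, Add(-5, J))) (Function('t')(J, p) = Add(Mul(Add(-5, J), J), -2) = Add(Mul(J, Add(-5, J)), -2) = Add(-2, Mul(J, Add(-5, J))))
Function('x')(v) = Mul(Rational(-1, 7), Pow(Add(v, Mul(2, v, Add(-2, Pow(v, 2), Mul(-4, v)))), -1)) (Function('x')(v) = Mul(Rational(-1, 7), Pow(Add(Mul(Add(v, v), Add(v, Add(-2, Pow(v, 2), Mul(-5, v)))), v), -1)) = Mul(Rational(-1, 7), Pow(Add(Mul(Mul(2, v), Add(-2, Pow(v, 2), Mul(-4, v))), v), -1)) = Mul(Rational(-1, 7), Pow(Add(Mul(2, v, Add(-2, Pow(v, 2), Mul(-4, v))), v), -1)) = Mul(Rational(-1, 7), Pow(Add(v, Mul(2, v, Add(-2, Pow(v, 2), Mul(-4, v)))), -1)))
Add(Mul(-3937, Pow(1665, -1)), Mul(Function('U')(-25), Pow(Function('x')(9), -1))) = Add(Mul(-3937, Pow(1665, -1)), Mul(-25, Pow(Mul(Rational(1, 7), Pow(9, -1), Pow(Add(3, Mul(-2, Pow(9, 2)), Mul(8, 9)), -1)), -1))) = Add(Mul(-3937, Rational(1, 1665)), Mul(-25, Pow(Mul(Rational(1, 7), Rational(1, 9), Pow(Add(3, Mul(-2, 81), 72), -1)), -1))) = Add(Rational(-3937, 1665), Mul(-25, Pow(Mul(Rational(1, 7), Rational(1, 9), Pow(Add(3, -162, 72), -1)), -1))) = Add(Rational(-3937, 1665), Mul(-25, Pow(Mul(Rational(1, 7), Rational(1, 9), Pow(-87, -1)), -1))) = Add(Rational(-3937, 1665), Mul(-25, Pow(Mul(Rational(1, 7), Rational(1, 9), Rational(-1, 87)), -1))) = Add(Rational(-3937, 1665), Mul(-25, Pow(Rational(-1, 5481), -1))) = Add(Rational(-3937, 1665), Mul(-25, -5481)) = Add(Rational(-3937, 1665), 137025) = Rational(228142688, 1665)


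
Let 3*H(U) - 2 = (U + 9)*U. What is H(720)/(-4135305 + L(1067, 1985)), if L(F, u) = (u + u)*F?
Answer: 524882/302055 ≈ 1.7377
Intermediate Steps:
H(U) = ⅔ + U*(9 + U)/3 (H(U) = ⅔ + ((U + 9)*U)/3 = ⅔ + ((9 + U)*U)/3 = ⅔ + (U*(9 + U))/3 = ⅔ + U*(9 + U)/3)
L(F, u) = 2*F*u (L(F, u) = (2*u)*F = 2*F*u)
H(720)/(-4135305 + L(1067, 1985)) = (⅔ + 3*720 + (⅓)*720²)/(-4135305 + 2*1067*1985) = (⅔ + 2160 + (⅓)*518400)/(-4135305 + 4235990) = (⅔ + 2160 + 172800)/100685 = (524882/3)*(1/100685) = 524882/302055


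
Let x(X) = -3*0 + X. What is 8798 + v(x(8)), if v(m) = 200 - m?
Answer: 8990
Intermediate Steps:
x(X) = X (x(X) = 0 + X = X)
8798 + v(x(8)) = 8798 + (200 - 1*8) = 8798 + (200 - 8) = 8798 + 192 = 8990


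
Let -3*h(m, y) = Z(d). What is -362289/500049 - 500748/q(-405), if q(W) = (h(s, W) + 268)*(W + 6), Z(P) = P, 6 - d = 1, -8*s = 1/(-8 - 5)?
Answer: 70633057163/17712902361 ≈ 3.9877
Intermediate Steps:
s = 1/104 (s = -1/(8*(-8 - 5)) = -⅛/(-13) = -⅛*(-1/13) = 1/104 ≈ 0.0096154)
d = 5 (d = 6 - 1*1 = 6 - 1 = 5)
h(m, y) = -5/3 (h(m, y) = -⅓*5 = -5/3)
q(W) = 1598 + 799*W/3 (q(W) = (-5/3 + 268)*(W + 6) = 799*(6 + W)/3 = 1598 + 799*W/3)
-362289/500049 - 500748/q(-405) = -362289/500049 - 500748/(1598 + (799/3)*(-405)) = -362289*1/500049 - 500748/(1598 - 107865) = -120763/166683 - 500748/(-106267) = -120763/166683 - 500748*(-1/106267) = -120763/166683 + 500748/106267 = 70633057163/17712902361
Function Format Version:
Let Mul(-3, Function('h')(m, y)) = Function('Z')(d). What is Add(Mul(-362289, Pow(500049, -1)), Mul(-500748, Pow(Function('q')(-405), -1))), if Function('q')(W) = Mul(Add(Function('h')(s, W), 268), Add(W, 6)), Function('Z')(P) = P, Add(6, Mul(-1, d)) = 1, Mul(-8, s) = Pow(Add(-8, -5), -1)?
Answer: Rational(70633057163, 17712902361) ≈ 3.9877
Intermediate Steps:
s = Rational(1, 104) (s = Mul(Rational(-1, 8), Pow(Add(-8, -5), -1)) = Mul(Rational(-1, 8), Pow(-13, -1)) = Mul(Rational(-1, 8), Rational(-1, 13)) = Rational(1, 104) ≈ 0.0096154)
d = 5 (d = Add(6, Mul(-1, 1)) = Add(6, -1) = 5)
Function('h')(m, y) = Rational(-5, 3) (Function('h')(m, y) = Mul(Rational(-1, 3), 5) = Rational(-5, 3))
Function('q')(W) = Add(1598, Mul(Rational(799, 3), W)) (Function('q')(W) = Mul(Add(Rational(-5, 3), 268), Add(W, 6)) = Mul(Rational(799, 3), Add(6, W)) = Add(1598, Mul(Rational(799, 3), W)))
Add(Mul(-362289, Pow(500049, -1)), Mul(-500748, Pow(Function('q')(-405), -1))) = Add(Mul(-362289, Pow(500049, -1)), Mul(-500748, Pow(Add(1598, Mul(Rational(799, 3), -405)), -1))) = Add(Mul(-362289, Rational(1, 500049)), Mul(-500748, Pow(Add(1598, -107865), -1))) = Add(Rational(-120763, 166683), Mul(-500748, Pow(-106267, -1))) = Add(Rational(-120763, 166683), Mul(-500748, Rational(-1, 106267))) = Add(Rational(-120763, 166683), Rational(500748, 106267)) = Rational(70633057163, 17712902361)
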